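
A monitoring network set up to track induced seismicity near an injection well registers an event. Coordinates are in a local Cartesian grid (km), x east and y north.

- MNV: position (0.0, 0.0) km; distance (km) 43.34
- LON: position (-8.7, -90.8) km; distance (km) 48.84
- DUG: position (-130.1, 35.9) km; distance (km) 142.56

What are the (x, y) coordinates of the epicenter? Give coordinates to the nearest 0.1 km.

Circle about each station: x² + y² = 43.34²; (x + 8.7)² + (y + 90.8)² = 48.84²; (x + 130.1)² + (y − 35.9)² = 142.56².
Subtracting the MNV equation from the LON and DUG equations removes the quadratic terms:
-17.4 x − 181.6 y = 7813.34
-260.2 x + 71.8 y = -230.18
Solving the 2×2 system: x ≈ -10.7, y ≈ -42.0 km.
Check against MNV (with the unrounded x, y): √(x²+y²) = 43.34 ≈ 43.34 km. ✓

x ≈ -10.7 km, y ≈ -42.0 km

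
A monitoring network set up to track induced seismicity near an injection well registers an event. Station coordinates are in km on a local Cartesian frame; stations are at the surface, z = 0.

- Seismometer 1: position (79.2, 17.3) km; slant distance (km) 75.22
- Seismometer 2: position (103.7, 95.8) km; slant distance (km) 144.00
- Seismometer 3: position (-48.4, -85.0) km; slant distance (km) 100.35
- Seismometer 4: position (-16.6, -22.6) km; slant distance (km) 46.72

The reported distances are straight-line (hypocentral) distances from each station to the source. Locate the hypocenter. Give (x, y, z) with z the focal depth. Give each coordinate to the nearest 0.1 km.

(19.1, -16.9, 29.6)

Each station gives a sphere (x−x_i)² + (y−y_i)² + z² = d_i² (stations at z=0).
Subtracting the Seismometer 1 sphere from Seismometer 2 and Seismometer 3: z² cancels, leaving linear equations in x and y:
49.0 x + 157.0 y = -1718.55
-255.2 x − 204.6 y = -1416.44
Solving: x ≈ 19.107, y ≈ -16.910 km (keep extra digits for the depth step; rounded: 19.1, -16.9).
Then from the Seismometer 1 sphere: z² = 75.22² − (x − 79.2)² − (y − 17.3)² with x = 19.107, y = -16.910, so z ≈ 29.607 ≈ 29.6 km.
Check against Seismometer 4 (with the unrounded solution): distance 46.73 ≈ 46.72 km. ✓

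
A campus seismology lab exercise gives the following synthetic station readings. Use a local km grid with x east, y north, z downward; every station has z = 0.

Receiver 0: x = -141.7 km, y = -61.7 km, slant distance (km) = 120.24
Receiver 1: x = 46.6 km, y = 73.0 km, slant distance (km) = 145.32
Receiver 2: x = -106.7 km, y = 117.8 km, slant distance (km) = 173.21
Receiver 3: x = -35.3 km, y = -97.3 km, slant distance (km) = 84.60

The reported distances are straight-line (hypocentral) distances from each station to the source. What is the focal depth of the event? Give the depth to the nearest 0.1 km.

z ≈ 53.7 km

Each station gives a sphere (x−x_i)² + (y−y_i)² + z² = d_i² (stations at z=0).
Subtracting the Receiver 0 sphere from Receiver 1 and Receiver 2: z² cancels, leaving linear equations in x and y:
376.6 x + 269.4 y = -23045.46
70.0 x + 359.0 y = -14168.10
Solving: x ≈ -38.305, y ≈ -31.997 km (keep extra digits for the depth step; rounded: -38.3, -32.0).
Then from the Receiver 0 sphere: z² = 120.24² − (x + 141.7)² − (y + 61.7)² with x = -38.305, y = -31.997, so z ≈ 53.711 ≈ 53.7 km.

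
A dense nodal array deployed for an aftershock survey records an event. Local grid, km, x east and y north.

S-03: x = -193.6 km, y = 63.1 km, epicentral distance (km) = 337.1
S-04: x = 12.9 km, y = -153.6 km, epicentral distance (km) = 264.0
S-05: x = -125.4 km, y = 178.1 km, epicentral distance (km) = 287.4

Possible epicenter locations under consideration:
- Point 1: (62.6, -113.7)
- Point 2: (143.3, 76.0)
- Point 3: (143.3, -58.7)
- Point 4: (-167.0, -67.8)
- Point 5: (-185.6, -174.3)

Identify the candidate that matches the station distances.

Point 2

For each candidate, compare |candidate − station| to the reported distance:
Point 1: residuals S-03 25.8, S-04 200.3, S-05 59.7 → max 200.3 km
Point 2: residuals S-03 0.0, S-04 0.0, S-05 0.0 → max 0.0 km
Point 3: residuals S-03 21.1, S-04 102.7, S-05 70.8 → max 102.7 km
Point 4: residuals S-03 203.5, S-04 64.7, S-05 38.0 → max 203.5 km
Point 5: residuals S-03 99.6, S-04 64.4, S-05 70.1 → max 99.6 km
Only Point 2 has all residuals ≈ 0.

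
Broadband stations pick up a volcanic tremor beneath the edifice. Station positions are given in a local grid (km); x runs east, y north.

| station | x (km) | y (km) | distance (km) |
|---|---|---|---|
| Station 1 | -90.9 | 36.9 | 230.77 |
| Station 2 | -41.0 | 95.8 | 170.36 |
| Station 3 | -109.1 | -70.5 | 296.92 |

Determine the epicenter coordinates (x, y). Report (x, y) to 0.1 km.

Circle about each station: (x + 90.9)² + (y − 36.9)² = 230.77²; (x + 41.0)² + (y − 95.8)² = 170.36²; (x + 109.1)² + (y + 70.5)² = 296.92².
Subtracting pairs of circle equations eliminates x²+y² and gives linear equations (the radical axes):
99.8 x + 117.8 y = 25466.48
-36.4 x − 214.8 y = -27658.05
Solving the 2×2 system: x ≈ 129.0, y ≈ 106.9 km.

(129.0, 106.9)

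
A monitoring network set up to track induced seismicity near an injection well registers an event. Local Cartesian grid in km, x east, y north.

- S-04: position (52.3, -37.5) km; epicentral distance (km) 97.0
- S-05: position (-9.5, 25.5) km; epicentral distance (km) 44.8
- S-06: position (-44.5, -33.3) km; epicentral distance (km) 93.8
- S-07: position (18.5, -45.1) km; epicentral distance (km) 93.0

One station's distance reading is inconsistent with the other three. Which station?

Solve using three stations at a time. Using S-04, S-06, S-07 (subtract circle equations pairwise → linear system) gives (x, y) ≈ (4.3, 46.9).
Distances from that point to each station vs reported:
  S-04: calculated 97.1 vs reported 97.0 → residual 0.1 km
  S-05: calculated 25.5 vs reported 44.8 → residual 19.3 km
  S-06: calculated 93.9 vs reported 93.8 → residual 0.1 km
  S-07: calculated 93.1 vs reported 93.0 → residual 0.1 km
S-04, S-06, S-07 are mutually consistent (residuals ≈ 0); S-05 is off by 19.3 km.

S-05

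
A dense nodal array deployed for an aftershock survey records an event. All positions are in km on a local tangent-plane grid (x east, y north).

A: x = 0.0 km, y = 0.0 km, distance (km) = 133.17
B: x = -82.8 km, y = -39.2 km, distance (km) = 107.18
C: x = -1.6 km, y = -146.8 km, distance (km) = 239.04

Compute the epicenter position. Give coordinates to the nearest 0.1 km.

-117.8 km east, 62.1 km north

Circle about each station: x² + y² = 133.17²; (x + 82.8)² + (y + 39.2)² = 107.18²; (x + 1.6)² + (y + 146.8)² = 239.04².
Subtracting the A equation from the B and C equations removes the quadratic terms:
-165.6 x − 78.4 y = 14639.18
-3.2 x − 293.6 y = -17853.07
Solving the 2×2 system: x ≈ -117.8, y ≈ 62.1 km.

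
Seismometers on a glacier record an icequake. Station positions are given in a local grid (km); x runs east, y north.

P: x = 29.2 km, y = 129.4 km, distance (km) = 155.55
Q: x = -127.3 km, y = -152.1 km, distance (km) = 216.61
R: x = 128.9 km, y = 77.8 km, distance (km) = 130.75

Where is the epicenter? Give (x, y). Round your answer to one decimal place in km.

Circle about each station: (x − 29.2)² + (y − 129.4)² = 155.55²; (x + 127.3)² + (y + 152.1)² = 216.61²; (x − 128.9)² + (y − 77.8)² = 130.75².
Subtracting pairs of circle equations eliminates x²+y² and gives linear equations (the radical axes):
-313.0 x − 563.0 y = -981.39
199.4 x − 103.2 y = 12171.29
Solving the 2×2 system: x ≈ 48.1, y ≈ -25.0 km.

48.1 km east, -25.0 km north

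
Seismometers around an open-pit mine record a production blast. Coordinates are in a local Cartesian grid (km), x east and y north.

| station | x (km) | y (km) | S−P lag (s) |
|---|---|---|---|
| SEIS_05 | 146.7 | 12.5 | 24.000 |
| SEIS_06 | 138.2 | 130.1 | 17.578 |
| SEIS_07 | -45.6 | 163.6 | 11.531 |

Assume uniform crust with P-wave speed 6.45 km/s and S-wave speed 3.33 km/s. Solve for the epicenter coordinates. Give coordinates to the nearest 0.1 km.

x ≈ 18.0 km, y ≈ 116.1 km

Distance from S−P lag: d = Δt · v_P v_S / (v_P − v_S) = Δt · (6.45·3.33)/(6.45−3.33) ≈ 6.8841·Δt.
So d_SEIS_05 = 165.22, d_SEIS_06 = 121.01, d_SEIS_07 = 79.38 km.
Circle about each station: (x − 146.7)² + (y − 12.5)² = 165.22²; (x − 138.2)² + (y − 130.1)² = 121.01²; (x + 45.6)² + (y − 163.6)² = 79.38².
Subtracting the SEIS_05 equation from the SEIS_06 and SEIS_07 equations removes the quadratic terms:
-17.0 x + 235.2 y = 27002.34
-384.6 x + 302.2 y = 28163.64
Solving the 2×2 system: x ≈ 18.0, y ≈ 116.1 km.
Check against SEIS_05 (with the unrounded x, y): √((x − 146.7)²+(y − 12.5)²) = 165.22 ≈ 165.22 km. ✓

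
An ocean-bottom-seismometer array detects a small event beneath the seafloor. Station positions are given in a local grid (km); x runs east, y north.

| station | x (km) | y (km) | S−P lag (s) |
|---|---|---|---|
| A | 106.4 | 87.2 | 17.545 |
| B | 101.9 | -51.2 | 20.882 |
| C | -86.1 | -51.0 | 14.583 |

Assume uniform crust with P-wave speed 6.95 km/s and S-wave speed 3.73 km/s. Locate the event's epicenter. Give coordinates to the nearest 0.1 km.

-30.5 km east, 52.4 km north

Distance from S−P lag: d = Δt · v_P v_S / (v_P − v_S) = Δt · (6.95·3.73)/(6.95−3.73) ≈ 8.0508·Δt.
So d_A = 141.25, d_B = 168.12, d_C = 117.40 km.
Circle about each station: (x − 106.4)² + (y − 87.2)² = 141.25²; (x − 101.9)² + (y + 51.2)² = 168.12²; (x + 86.1)² + (y + 51.0)² = 117.40².
Subtracting the A equation from the B and C equations removes the quadratic terms:
-9.0 x − 276.8 y = -14232.52
-385.0 x − 276.4 y = -2741.79
Solving the 2×2 system: x ≈ -30.5, y ≈ 52.4 km.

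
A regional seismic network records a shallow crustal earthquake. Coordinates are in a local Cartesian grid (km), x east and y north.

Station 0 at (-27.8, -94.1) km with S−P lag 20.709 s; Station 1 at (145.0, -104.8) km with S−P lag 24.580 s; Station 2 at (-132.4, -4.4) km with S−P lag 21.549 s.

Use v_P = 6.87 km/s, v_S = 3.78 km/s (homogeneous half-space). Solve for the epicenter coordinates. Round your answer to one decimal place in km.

33.2 km east, 68.9 km north

Distance from S−P lag: d = Δt · v_P v_S / (v_P − v_S) = Δt · (6.87·3.78)/(6.87−3.78) ≈ 8.4041·Δt.
So d_Station 0 = 174.04, d_Station 1 = 206.57, d_Station 2 = 181.10 km.
Circle about each station: (x + 27.8)² + (y + 94.1)² = 174.04²; (x − 145.0)² + (y + 104.8)² = 206.57²; (x + 132.4)² + (y + 4.4)² = 181.10².
Subtracting the Station 0 equation from the Station 1 and Station 2 equations removes the quadratic terms:
345.6 x − 21.4 y = 9999.15
-209.2 x + 179.4 y = 5414.18
Solving the 2×2 system: x ≈ 33.2, y ≈ 68.9 km.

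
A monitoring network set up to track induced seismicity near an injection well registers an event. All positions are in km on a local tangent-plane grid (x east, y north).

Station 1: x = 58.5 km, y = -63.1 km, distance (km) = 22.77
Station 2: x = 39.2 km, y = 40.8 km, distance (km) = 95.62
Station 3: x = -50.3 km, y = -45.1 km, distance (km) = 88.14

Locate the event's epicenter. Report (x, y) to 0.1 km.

(37.3, -54.8)

Circle about each station: (x − 58.5)² + (y + 63.1)² = 22.77²; (x − 39.2)² + (y − 40.8)² = 95.62²; (x + 50.3)² + (y + 45.1)² = 88.14².
Subtracting the Station 1 equation from the Station 2 and Station 3 equations removes the quadratic terms:
-38.6 x + 207.8 y = -12827.29
-217.6 x + 36.0 y = -10089.95
Solving the 2×2 system: x ≈ 37.3, y ≈ -54.8 km.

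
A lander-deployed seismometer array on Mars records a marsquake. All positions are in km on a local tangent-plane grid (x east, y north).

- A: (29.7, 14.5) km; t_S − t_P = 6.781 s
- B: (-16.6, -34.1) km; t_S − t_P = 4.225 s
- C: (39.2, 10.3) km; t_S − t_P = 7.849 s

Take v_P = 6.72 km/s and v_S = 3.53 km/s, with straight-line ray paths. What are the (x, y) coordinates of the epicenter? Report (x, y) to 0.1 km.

Distance from S−P lag: d = Δt · v_P v_S / (v_P − v_S) = Δt · (6.72·3.53)/(6.72−3.53) ≈ 7.4362·Δt.
So d_A = 50.43, d_B = 31.42, d_C = 58.37 km.
Circle about each station: (x − 29.7)² + (y − 14.5)² = 50.43²; (x + 16.6)² + (y + 34.1)² = 31.42²; (x − 39.2)² + (y − 10.3)² = 58.37².
Subtracting pairs of circle equations eliminates x²+y² and gives linear equations (the radical axes):
-92.6 x − 97.2 y = 1902.00
19.0 x − 8.4 y = -313.48
Solving the 2×2 system: x ≈ -17.7, y ≈ -2.7 km.
Check against A (with the unrounded x, y): √((x − 29.7)²+(y − 14.5)²) = 50.42 ≈ 50.43 km. ✓

(-17.7, -2.7)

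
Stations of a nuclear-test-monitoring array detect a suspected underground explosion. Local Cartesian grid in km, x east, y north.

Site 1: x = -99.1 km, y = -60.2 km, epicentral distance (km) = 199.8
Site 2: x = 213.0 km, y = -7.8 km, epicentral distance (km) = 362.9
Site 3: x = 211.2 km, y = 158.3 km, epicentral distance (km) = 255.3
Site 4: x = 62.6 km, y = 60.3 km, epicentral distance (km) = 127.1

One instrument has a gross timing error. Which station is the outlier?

Site 2

Solve using three stations at a time. Using Site 1, Site 3, Site 4 (subtract circle equations pairwise → linear system) gives (x, y) ≈ (-42.5, 131.2).
Distances from that point to each station vs reported:
  Site 1: calculated 199.6 vs reported 199.8 → residual 0.2 km
  Site 2: calculated 290.8 vs reported 362.9 → residual 72.1 km
  Site 3: calculated 255.1 vs reported 255.3 → residual 0.2 km
  Site 4: calculated 126.7 vs reported 127.1 → residual 0.4 km
Site 1, Site 3, Site 4 are mutually consistent (residuals ≈ 0); Site 2 is off by 72.1 km.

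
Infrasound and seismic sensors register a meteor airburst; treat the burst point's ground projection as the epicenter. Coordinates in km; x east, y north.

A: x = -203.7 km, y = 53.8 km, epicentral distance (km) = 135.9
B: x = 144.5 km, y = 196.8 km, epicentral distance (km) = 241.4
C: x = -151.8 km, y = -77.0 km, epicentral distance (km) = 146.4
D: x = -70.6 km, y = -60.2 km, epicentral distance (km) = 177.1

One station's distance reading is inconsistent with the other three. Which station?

C

Solve using three stations at a time. Using A, B, D (subtract circle equations pairwise → linear system) gives (x, y) ≈ (-83.1, 116.4).
Distances from that point to each station vs reported:
  A: calculated 135.9 vs reported 135.9 → residual 0.0 km
  B: calculated 241.4 vs reported 241.4 → residual 0.0 km
  C: calculated 205.3 vs reported 146.4 → residual 58.9 km
  D: calculated 177.1 vs reported 177.1 → residual 0.0 km
A, B, D are mutually consistent (residuals ≈ 0); C is off by 58.9 km.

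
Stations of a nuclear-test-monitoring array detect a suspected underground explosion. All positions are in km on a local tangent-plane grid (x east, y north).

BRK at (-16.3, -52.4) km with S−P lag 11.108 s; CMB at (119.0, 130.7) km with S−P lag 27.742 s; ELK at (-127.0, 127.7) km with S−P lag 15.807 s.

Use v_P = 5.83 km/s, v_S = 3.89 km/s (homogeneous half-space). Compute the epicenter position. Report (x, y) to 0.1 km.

Distance from S−P lag: d = Δt · v_P v_S / (v_P − v_S) = Δt · (5.83·3.89)/(5.83−3.89) ≈ 11.6901·Δt.
So d_BRK = 129.85, d_CMB = 324.31, d_ELK = 184.78 km.
Circle about each station: (x + 16.3)² + (y + 52.4)² = 129.85²; (x − 119.0)² + (y − 130.7)² = 324.31²; (x + 127.0)² + (y − 127.7)² = 184.78².
Subtracting pairs of circle equations eliminates x²+y² and gives linear equations (the radical axes):
270.6 x + 366.2 y = -60083.91
-221.4 x + 360.2 y = 12142.21
Solving the 2×2 system: x ≈ -146.1, y ≈ -56.1 km.
Check against BRK (with the unrounded x, y): √((x + 16.3)²+(y + 52.4)²) = 129.87 ≈ 129.85 km. ✓

(-146.1, -56.1)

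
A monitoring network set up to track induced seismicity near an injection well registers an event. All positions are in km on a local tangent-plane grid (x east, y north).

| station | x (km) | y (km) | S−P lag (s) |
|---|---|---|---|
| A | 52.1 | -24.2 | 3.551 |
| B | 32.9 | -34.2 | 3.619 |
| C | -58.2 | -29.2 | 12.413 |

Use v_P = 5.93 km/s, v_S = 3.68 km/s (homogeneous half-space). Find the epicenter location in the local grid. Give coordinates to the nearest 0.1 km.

Distance from S−P lag: d = Δt · v_P v_S / (v_P − v_S) = Δt · (5.93·3.68)/(5.93−3.68) ≈ 9.6988·Δt.
So d_A = 34.44, d_B = 35.10, d_C = 120.39 km.
Circle about each station: (x − 52.1)² + (y + 24.2)² = 34.44²; (x − 32.9)² + (y + 34.2)² = 35.10²; (x + 58.2)² + (y + 29.2)² = 120.39².
Subtracting the A equation from the B and C equations removes the quadratic terms:
-38.4 x − 20.0 y = -1093.90
-220.6 x − 10.0 y = -12367.81
Solving the 2×2 system: x ≈ 58.7, y ≈ -58.0 km.
Check against A (with the unrounded x, y): √((x − 52.1)²+(y + 24.2)²) = 34.43 ≈ 34.44 km. ✓

x ≈ 58.7 km, y ≈ -58.0 km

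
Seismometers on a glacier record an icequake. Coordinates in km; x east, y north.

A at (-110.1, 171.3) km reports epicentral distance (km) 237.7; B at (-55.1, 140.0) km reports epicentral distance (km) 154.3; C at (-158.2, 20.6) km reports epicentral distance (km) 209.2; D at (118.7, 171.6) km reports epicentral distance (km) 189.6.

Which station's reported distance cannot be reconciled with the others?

Solve using three stations at a time. Using A, C, D (subtract circle equations pairwise → linear system) gives (x, y) ≈ (49.4, -4.9).
Distances from that point to each station vs reported:
  A: calculated 237.7 vs reported 237.7 → residual 0.0 km
  B: calculated 178.7 vs reported 154.3 → residual 24.4 km
  C: calculated 209.2 vs reported 209.2 → residual 0.0 km
  D: calculated 189.6 vs reported 189.6 → residual 0.0 km
A, C, D are mutually consistent (residuals ≈ 0); B is off by 24.4 km.

B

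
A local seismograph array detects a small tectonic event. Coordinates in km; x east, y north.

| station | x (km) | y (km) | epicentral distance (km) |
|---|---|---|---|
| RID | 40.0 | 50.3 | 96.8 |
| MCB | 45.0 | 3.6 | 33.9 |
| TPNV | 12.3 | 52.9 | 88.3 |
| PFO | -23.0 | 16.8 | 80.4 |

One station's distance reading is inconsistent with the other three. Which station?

Solve using three stations at a time. Using MCB, TPNV, PFO (subtract circle equations pairwise → linear system) gives (x, y) ≈ (42.2, -30.2).
Distances from that point to each station vs reported:
  RID: calculated 80.5 vs reported 96.8 → residual 16.3 km
  MCB: calculated 33.9 vs reported 33.9 → residual 0.0 km
  TPNV: calculated 88.3 vs reported 88.3 → residual 0.0 km
  PFO: calculated 80.4 vs reported 80.4 → residual 0.0 km
MCB, TPNV, PFO are mutually consistent (residuals ≈ 0); RID is off by 16.3 km.

RID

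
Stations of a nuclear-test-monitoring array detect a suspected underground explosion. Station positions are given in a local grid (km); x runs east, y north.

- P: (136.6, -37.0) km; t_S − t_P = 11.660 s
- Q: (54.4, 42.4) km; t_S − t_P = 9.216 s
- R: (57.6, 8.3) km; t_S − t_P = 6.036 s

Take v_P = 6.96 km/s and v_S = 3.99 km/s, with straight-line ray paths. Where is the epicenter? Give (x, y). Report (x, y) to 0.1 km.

Distance from S−P lag: d = Δt · v_P v_S / (v_P − v_S) = Δt · (6.96·3.99)/(6.96−3.99) ≈ 9.3503·Δt.
So d_P = 109.02, d_Q = 86.17, d_R = 56.44 km.
Circle about each station: (x − 136.6)² + (y + 37.0)² = 109.02²; (x − 54.4)² + (y − 42.4)² = 86.17²; (x − 57.6)² + (y − 8.3)² = 56.44².
Subtracting pairs of circle equations eliminates x²+y² and gives linear equations (the radical axes):
-164.4 x + 158.8 y = -10811.35
-158.0 x + 90.6 y = -7942.02
Solving the 2×2 system: x ≈ 27.6, y ≈ -39.5 km.

x ≈ 27.6 km, y ≈ -39.5 km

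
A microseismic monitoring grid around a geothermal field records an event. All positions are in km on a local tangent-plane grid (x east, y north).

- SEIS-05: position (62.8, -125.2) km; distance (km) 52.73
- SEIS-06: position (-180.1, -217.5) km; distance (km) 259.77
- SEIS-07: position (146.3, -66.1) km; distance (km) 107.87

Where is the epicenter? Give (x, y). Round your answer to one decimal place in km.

x ≈ 39.1 km, y ≈ -78.1 km

Circle about each station: (x − 62.8)² + (y + 125.2)² = 52.73²; (x + 180.1)² + (y + 217.5)² = 259.77²; (x − 146.3)² + (y + 66.1)² = 107.87².
Subtracting the SEIS-05 equation from the SEIS-06 and SEIS-07 equations removes the quadratic terms:
-485.8 x − 184.6 y = -4576.62
167.0 x + 118.2 y = -2701.46
Solving the 2×2 system: x ≈ 39.1, y ≈ -78.1 km.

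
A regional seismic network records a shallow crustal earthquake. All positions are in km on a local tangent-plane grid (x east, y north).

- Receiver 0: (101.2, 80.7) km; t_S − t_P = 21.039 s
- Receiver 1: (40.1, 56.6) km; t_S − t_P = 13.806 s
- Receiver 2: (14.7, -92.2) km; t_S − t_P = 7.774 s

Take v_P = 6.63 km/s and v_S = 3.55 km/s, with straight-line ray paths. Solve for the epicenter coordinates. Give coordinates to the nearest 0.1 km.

(-8.0, -37.3)

Distance from S−P lag: d = Δt · v_P v_S / (v_P − v_S) = Δt · (6.63·3.55)/(6.63−3.55) ≈ 7.6417·Δt.
So d_Receiver 0 = 160.77, d_Receiver 1 = 105.50, d_Receiver 2 = 59.41 km.
Circle about each station: (x − 101.2)² + (y − 80.7)² = 160.77²; (x − 40.1)² + (y − 56.6)² = 105.50²; (x − 14.7)² + (y + 92.2)² = 59.41².
Subtracting pairs of circle equations eliminates x²+y² and gives linear equations (the radical axes):
-122.2 x − 48.2 y = 2774.38
-173.0 x − 345.8 y = 14280.44
Solving the 2×2 system: x ≈ -8.0, y ≈ -37.3 km.
Check against Receiver 0 (with the unrounded x, y): √((x − 101.2)²+(y − 80.7)²) = 160.77 ≈ 160.77 km. ✓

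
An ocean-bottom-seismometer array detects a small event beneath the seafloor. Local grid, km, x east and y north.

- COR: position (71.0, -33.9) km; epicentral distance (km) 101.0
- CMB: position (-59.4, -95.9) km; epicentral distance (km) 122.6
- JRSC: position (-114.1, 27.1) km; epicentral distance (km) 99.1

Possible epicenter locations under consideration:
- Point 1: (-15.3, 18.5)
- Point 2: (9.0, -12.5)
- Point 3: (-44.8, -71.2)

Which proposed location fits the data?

For each candidate, compare |candidate − station| to the reported distance:
Point 1: residuals COR 0.0, CMB 0.0, JRSC 0.1 → max 0.1 km
Point 2: residuals COR 35.4, CMB 14.7, JRSC 30.2 → max 35.4 km
Point 3: residuals COR 20.7, CMB 93.9, JRSC 21.2 → max 93.9 km
Only Point 1 has all residuals ≈ 0.

Point 1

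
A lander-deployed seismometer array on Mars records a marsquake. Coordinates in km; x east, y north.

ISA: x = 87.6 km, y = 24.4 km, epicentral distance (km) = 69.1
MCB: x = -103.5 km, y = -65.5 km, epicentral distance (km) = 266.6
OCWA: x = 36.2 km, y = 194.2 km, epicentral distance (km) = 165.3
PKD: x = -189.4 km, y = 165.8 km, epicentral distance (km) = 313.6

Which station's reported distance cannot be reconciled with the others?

OCWA

Solve using three stations at a time. Using ISA, MCB, PKD (subtract circle equations pairwise → linear system) gives (x, y) ≈ (114.4, 88.1).
Distances from that point to each station vs reported:
  ISA: calculated 69.1 vs reported 69.1 → residual 0.0 km
  MCB: calculated 266.6 vs reported 266.6 → residual 0.0 km
  OCWA: calculated 131.8 vs reported 165.3 → residual 33.5 km
  PKD: calculated 313.6 vs reported 313.6 → residual 0.0 km
ISA, MCB, PKD are mutually consistent (residuals ≈ 0); OCWA is off by 33.5 km.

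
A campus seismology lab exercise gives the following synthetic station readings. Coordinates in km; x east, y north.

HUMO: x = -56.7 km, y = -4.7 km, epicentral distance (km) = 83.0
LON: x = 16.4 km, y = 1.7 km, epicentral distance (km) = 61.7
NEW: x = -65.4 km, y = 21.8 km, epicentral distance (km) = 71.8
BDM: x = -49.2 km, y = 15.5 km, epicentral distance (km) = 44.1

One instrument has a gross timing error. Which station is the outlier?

Solve using three stations at a time. Using HUMO, LON, NEW (subtract circle equations pairwise → linear system) gives (x, y) ≈ (-4.4, 59.8).
Distances from that point to each station vs reported:
  HUMO: calculated 83.1 vs reported 83.0 → residual 0.1 km
  LON: calculated 61.8 vs reported 61.7 → residual 0.1 km
  NEW: calculated 71.9 vs reported 71.8 → residual 0.1 km
  BDM: calculated 63.0 vs reported 44.1 → residual 18.9 km
HUMO, LON, NEW are mutually consistent (residuals ≈ 0); BDM is off by 18.9 km.

BDM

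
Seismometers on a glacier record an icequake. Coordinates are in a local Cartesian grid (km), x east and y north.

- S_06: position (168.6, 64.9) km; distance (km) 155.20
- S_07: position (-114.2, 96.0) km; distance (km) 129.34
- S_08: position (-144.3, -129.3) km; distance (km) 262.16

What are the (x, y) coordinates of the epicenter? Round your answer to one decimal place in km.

Circle about each station: (x − 168.6)² + (y − 64.9)² = 155.20²; (x + 114.2)² + (y − 96.0)² = 129.34²; (x + 144.3)² + (y + 129.3)² = 262.16².
Subtracting the S_06 equation from the S_07 and S_08 equations removes the quadratic terms:
-565.6 x + 62.2 y = -3022.13
-625.8 x − 388.4 y = -39737.82
Solving the 2×2 system: x ≈ 14.1, y ≈ 79.6 km.

x ≈ 14.1 km, y ≈ 79.6 km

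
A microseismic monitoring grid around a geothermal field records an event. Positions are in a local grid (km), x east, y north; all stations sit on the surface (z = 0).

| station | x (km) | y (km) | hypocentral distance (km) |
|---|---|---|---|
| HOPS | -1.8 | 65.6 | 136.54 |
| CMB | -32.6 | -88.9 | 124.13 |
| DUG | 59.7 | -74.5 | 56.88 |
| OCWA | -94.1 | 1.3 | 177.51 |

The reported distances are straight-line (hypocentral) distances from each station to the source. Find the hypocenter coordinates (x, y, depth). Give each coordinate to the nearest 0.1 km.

Each station gives a sphere (x−x_i)² + (y−y_i)² + z² = d_i² (stations at z=0).
Subtracting the HOPS sphere from CMB and DUG: z² cancels, leaving linear equations in x and y:
-61.6 x − 309.0 y = 7894.28
123.0 x − 280.2 y = 20215.58
Solving: x ≈ 73.002, y ≈ -40.101 km (keep extra digits for the depth step; rounded: 73.0, -40.1).
Then from the HOPS sphere: z² = 136.54² − (x + 1.8)² − (y − 65.6)² with x = 73.002, y = -40.101, so z ≈ 43.303 ≈ 43.3 km.
Check against OCWA (with the unrounded solution): distance 177.52 ≈ 177.51 km. ✓

(73.0, -40.1, 43.3)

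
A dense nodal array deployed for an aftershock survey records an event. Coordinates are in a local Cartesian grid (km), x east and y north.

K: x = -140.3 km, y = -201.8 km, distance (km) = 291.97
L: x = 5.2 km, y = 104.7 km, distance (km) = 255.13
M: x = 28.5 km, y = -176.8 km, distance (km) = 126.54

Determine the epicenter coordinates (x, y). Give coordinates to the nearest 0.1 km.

137.9 km east, -113.2 km north

Circle about each station: (x + 140.3)² + (y + 201.8)² = 291.97²; (x − 5.2)² + (y − 104.7)² = 255.13²; (x − 28.5)² + (y + 176.8)² = 126.54².
Subtracting pairs of circle equations eliminates x²+y² and gives linear equations (the radical axes):
291.0 x + 613.0 y = -29263.04
337.6 x + 50.0 y = 40897.27
Solving the 2×2 system: x ≈ 137.9, y ≈ -113.2 km.
Check against K (with the unrounded x, y): √((x + 140.3)²+(y + 201.8)²) = 291.97 ≈ 291.97 km. ✓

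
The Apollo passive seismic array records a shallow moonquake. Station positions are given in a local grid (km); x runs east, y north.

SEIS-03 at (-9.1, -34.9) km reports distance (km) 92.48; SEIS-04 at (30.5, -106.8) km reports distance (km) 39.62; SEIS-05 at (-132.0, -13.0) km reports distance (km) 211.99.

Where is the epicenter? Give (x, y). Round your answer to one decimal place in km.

65.9 km east, -89.0 km north

Circle about each station: (x + 9.1)² + (y + 34.9)² = 92.48²; (x − 30.5)² + (y + 106.8)² = 39.62²; (x + 132.0)² + (y + 13.0)² = 211.99².
Subtracting the SEIS-03 equation from the SEIS-04 and SEIS-05 equations removes the quadratic terms:
79.2 x − 143.8 y = 18018.48
-245.8 x + 43.8 y = -20095.03
Solving the 2×2 system: x ≈ 65.9, y ≈ -89.0 km.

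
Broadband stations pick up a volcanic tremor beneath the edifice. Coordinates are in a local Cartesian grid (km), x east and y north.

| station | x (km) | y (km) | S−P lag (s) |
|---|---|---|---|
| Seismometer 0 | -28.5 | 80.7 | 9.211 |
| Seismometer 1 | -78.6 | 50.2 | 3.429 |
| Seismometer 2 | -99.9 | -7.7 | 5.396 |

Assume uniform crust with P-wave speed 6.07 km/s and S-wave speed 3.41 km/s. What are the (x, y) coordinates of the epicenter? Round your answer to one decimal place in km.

x ≈ -72.6 km, y ≈ 24.2 km

Distance from S−P lag: d = Δt · v_P v_S / (v_P − v_S) = Δt · (6.07·3.41)/(6.07−3.41) ≈ 7.7815·Δt.
So d_Seismometer 0 = 71.68, d_Seismometer 1 = 26.68, d_Seismometer 2 = 41.99 km.
Circle about each station: (x + 28.5)² + (y − 80.7)² = 71.68²; (x + 78.6)² + (y − 50.2)² = 26.68²; (x + 99.9)² + (y + 7.7)² = 41.99².
Subtracting pairs of circle equations eliminates x²+y² and gives linear equations (the radical axes):
-100.2 x − 61.0 y = 5799.46
-142.8 x − 176.8 y = 6089.42
Solving the 2×2 system: x ≈ -72.6, y ≈ 24.2 km.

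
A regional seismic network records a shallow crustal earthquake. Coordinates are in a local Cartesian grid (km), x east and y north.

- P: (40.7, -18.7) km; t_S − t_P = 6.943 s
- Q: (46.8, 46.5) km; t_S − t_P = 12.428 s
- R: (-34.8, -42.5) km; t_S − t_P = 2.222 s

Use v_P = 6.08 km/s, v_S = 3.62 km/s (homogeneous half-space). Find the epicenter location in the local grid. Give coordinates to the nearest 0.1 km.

Distance from S−P lag: d = Δt · v_P v_S / (v_P − v_S) = Δt · (6.08·3.62)/(6.08−3.62) ≈ 8.9470·Δt.
So d_P = 62.12, d_Q = 111.19, d_R = 19.88 km.
Circle about each station: (x − 40.7)² + (y + 18.7)² = 62.12²; (x − 46.8)² + (y − 46.5)² = 111.19²; (x + 34.8)² + (y + 42.5)² = 19.88².
Subtracting the P equation from the Q and R equations removes the quadratic terms:
12.2 x + 130.4 y = -6158.01
-151.0 x − 47.6 y = 4474.79
Solving the 2×2 system: x ≈ -15.2, y ≈ -45.8 km.

(-15.2, -45.8)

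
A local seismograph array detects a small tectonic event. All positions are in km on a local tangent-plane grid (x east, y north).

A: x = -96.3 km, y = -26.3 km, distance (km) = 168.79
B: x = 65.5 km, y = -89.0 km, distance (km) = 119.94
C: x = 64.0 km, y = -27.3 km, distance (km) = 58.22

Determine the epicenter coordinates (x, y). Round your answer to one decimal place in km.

62.5 km east, 30.9 km north

Circle about each station: (x + 96.3)² + (y + 26.3)² = 168.79²; (x − 65.5)² + (y + 89.0)² = 119.94²; (x − 64.0)² + (y + 27.3)² = 58.22².
Subtracting pairs of circle equations eliminates x²+y² and gives linear equations (the radical axes):
323.6 x − 125.4 y = 16350.33
320.6 x − 2.0 y = 19976.41
Solving the 2×2 system: x ≈ 62.5, y ≈ 30.9 km.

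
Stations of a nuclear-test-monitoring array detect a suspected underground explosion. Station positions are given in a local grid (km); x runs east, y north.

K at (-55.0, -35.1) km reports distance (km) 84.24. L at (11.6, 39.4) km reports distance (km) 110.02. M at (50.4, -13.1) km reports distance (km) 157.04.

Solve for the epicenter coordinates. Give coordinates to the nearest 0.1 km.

-98.4 km east, 37.1 km north

Circle about each station: (x + 55.0)² + (y + 35.1)² = 84.24²; (x − 11.6)² + (y − 39.4)² = 110.02²; (x − 50.4)² + (y + 13.1)² = 157.04².
Subtracting pairs of circle equations eliminates x²+y² and gives linear equations (the radical axes):
133.2 x + 149.0 y = -7578.11
210.8 x + 44.0 y = -19110.42
Solving the 2×2 system: x ≈ -98.4, y ≈ 37.1 km.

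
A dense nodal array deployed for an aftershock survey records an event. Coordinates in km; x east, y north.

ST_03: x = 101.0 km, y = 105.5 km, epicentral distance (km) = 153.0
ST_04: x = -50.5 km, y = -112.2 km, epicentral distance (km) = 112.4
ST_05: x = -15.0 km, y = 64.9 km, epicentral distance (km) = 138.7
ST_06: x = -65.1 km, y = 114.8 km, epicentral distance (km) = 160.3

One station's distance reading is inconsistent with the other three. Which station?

ST_05

Solve using three stations at a time. Using ST_03, ST_04, ST_06 (subtract circle equations pairwise → linear system) gives (x, y) ≈ (17.4, -22.6).
Distances from that point to each station vs reported:
  ST_03: calculated 153.0 vs reported 153.0 → residual 0.0 km
  ST_04: calculated 112.4 vs reported 112.4 → residual 0.0 km
  ST_05: calculated 93.3 vs reported 138.7 → residual 45.4 km
  ST_06: calculated 160.3 vs reported 160.3 → residual 0.0 km
ST_03, ST_04, ST_06 are mutually consistent (residuals ≈ 0); ST_05 is off by 45.4 km.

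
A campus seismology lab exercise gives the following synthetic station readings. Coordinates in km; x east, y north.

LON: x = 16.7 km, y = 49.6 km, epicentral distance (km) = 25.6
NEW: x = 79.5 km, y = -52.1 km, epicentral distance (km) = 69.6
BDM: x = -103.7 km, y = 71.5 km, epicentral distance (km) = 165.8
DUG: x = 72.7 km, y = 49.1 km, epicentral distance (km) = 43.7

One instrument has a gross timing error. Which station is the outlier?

LON

Solve using three stations at a time. Using NEW, BDM, DUG (subtract circle equations pairwise → linear system) gives (x, y) ≈ (50.8, 11.3).
Distances from that point to each station vs reported:
  LON: calculated 51.3 vs reported 25.6 → residual 25.7 km
  NEW: calculated 69.6 vs reported 69.6 → residual 0.0 km
  BDM: calculated 165.8 vs reported 165.8 → residual 0.0 km
  DUG: calculated 43.7 vs reported 43.7 → residual 0.0 km
NEW, BDM, DUG are mutually consistent (residuals ≈ 0); LON is off by 25.7 km.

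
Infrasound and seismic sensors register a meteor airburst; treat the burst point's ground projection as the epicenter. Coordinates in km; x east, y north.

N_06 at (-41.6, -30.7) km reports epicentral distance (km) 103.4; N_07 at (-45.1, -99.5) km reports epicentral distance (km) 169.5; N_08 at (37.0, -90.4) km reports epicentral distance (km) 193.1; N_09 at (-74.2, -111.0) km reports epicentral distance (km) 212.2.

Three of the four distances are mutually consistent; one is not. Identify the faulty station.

N_09

Solve using three stations at a time. Using N_06, N_07, N_08 (subtract circle equations pairwise → linear system) gives (x, y) ≈ (-74.2, 67.6).
Distances from that point to each station vs reported:
  N_06: calculated 103.5 vs reported 103.4 → residual 0.1 km
  N_07: calculated 169.6 vs reported 169.5 → residual 0.1 km
  N_08: calculated 193.2 vs reported 193.1 → residual 0.1 km
  N_09: calculated 178.6 vs reported 212.2 → residual 33.6 km
N_06, N_07, N_08 are mutually consistent (residuals ≈ 0); N_09 is off by 33.6 km.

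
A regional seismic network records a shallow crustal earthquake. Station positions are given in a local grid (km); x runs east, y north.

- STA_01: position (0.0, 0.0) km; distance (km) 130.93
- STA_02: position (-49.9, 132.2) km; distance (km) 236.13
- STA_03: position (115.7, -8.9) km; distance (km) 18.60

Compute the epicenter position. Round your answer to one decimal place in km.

Circle about each station: x² + y² = 130.93²; (x + 49.9)² + (y − 132.2)² = 236.13²; (x − 115.7)² + (y + 8.9)² = 18.60².
Subtracting the STA_01 equation from the STA_02 and STA_03 equations removes the quadratic terms:
-99.8 x + 264.4 y = -18647.86
231.4 x − 17.8 y = 30262.40
Solving the 2×2 system: x ≈ 129.1, y ≈ -21.8 km.
Check against STA_01 (with the unrounded x, y): √(x²+y²) = 130.93 ≈ 130.93 km. ✓

129.1 km east, -21.8 km north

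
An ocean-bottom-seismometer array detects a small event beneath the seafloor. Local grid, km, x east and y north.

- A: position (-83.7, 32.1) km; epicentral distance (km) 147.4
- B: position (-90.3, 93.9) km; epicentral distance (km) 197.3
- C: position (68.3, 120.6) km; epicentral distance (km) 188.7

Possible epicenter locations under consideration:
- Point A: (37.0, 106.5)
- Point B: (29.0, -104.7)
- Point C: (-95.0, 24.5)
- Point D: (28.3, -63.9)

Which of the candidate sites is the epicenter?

Point D

For each candidate, compare |candidate − station| to the reported distance:
Point A: residuals A 5.6, B 69.4, C 154.4 → max 154.4 km
Point B: residuals A 29.8, B 34.4, C 40.0 → max 40.0 km
Point C: residuals A 133.8, B 127.7, C 0.8 → max 133.8 km
Point D: residuals A 0.1, B 0.1, C 0.1 → max 0.1 km
Only Point D has all residuals ≈ 0.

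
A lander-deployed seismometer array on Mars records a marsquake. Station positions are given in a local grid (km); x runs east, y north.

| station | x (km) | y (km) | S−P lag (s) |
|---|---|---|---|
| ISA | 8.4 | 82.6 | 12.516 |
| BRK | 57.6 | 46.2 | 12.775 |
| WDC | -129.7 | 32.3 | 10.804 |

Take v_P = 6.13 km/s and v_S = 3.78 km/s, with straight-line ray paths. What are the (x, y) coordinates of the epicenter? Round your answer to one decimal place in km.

Distance from S−P lag: d = Δt · v_P v_S / (v_P − v_S) = Δt · (6.13·3.78)/(6.13−3.78) ≈ 9.8602·Δt.
So d_ISA = 123.41, d_BRK = 125.96, d_WDC = 106.53 km.
Circle about each station: (x − 8.4)² + (y − 82.6)² = 123.41²; (x − 57.6)² + (y − 46.2)² = 125.96²; (x + 129.7)² + (y − 32.3)² = 106.53².
Subtracting the ISA equation from the BRK and WDC equations removes the quadratic terms:
98.4 x − 72.8 y = -2077.01
-276.2 x − 100.6 y = 14853.45
Solving the 2×2 system: x ≈ -43.0, y ≈ -29.6 km.

x ≈ -43.0 km, y ≈ -29.6 km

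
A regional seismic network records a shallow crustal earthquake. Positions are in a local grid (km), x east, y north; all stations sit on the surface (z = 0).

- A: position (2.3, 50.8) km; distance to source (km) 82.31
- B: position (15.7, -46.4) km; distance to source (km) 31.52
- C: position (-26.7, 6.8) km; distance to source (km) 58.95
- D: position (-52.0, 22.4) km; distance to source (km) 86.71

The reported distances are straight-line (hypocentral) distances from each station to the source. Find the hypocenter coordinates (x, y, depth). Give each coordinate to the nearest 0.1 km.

(15.1, -26.7, 24.6)

Each station gives a sphere (x−x_i)² + (y−y_i)² + z² = d_i² (stations at z=0).
Subtracting the A sphere from B and C: z² cancels, leaving linear equations in x and y:
26.8 x − 194.4 y = 5594.95
-58.0 x − 88.0 y = 1473.03
Solving: x ≈ 15.110, y ≈ -26.698 km (keep extra digits for the depth step; rounded: 15.1, -26.7).
Then from the A sphere: z² = 82.31² − (x − 2.3)² − (y − 50.8)² with x = 15.110, y = -26.698, so z ≈ 24.595 ≈ 24.6 km.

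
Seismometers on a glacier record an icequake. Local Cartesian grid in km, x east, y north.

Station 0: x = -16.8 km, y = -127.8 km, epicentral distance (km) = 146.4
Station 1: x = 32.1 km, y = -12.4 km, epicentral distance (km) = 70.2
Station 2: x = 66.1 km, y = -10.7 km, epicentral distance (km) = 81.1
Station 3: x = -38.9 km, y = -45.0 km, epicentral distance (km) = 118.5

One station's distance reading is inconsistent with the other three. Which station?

Station 0

Solve using three stations at a time. Using Station 1, Station 2, Station 3 (subtract circle equations pairwise → linear system) gives (x, y) ≈ (21.4, 57.0).
Distances from that point to each station vs reported:
  Station 0: calculated 188.7 vs reported 146.4 → residual 42.3 km
  Station 1: calculated 70.3 vs reported 70.2 → residual 0.1 km
  Station 2: calculated 81.1 vs reported 81.1 → residual 0.0 km
  Station 3: calculated 118.5 vs reported 118.5 → residual 0.0 km
Station 1, Station 2, Station 3 are mutually consistent (residuals ≈ 0); Station 0 is off by 42.3 km.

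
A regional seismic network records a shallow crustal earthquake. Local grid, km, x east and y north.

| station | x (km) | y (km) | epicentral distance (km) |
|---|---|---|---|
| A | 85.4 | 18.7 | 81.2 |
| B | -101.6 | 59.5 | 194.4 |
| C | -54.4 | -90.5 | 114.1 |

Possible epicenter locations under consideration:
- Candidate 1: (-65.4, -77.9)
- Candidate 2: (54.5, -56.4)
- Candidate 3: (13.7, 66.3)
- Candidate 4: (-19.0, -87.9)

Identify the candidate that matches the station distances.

Candidate 2

For each candidate, compare |candidate − station| to the reported distance:
Candidate 1: residuals A 97.9, B 52.3, C 97.4 → max 97.9 km
Candidate 2: residuals A 0.0, B 0.0, C 0.0 → max 0.0 km
Candidate 3: residuals A 4.9, B 78.9, C 56.8 → max 78.9 km
Candidate 4: residuals A 68.0, B 25.4, C 78.6 → max 78.6 km
Only Candidate 2 has all residuals ≈ 0.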